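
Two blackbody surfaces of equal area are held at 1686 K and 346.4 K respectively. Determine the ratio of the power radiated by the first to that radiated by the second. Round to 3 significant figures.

With equal areas, P₁/P₂ = (T₁/T₂)⁴ = (1686/346.4)⁴ = 561.

P₁/P₂ ≈ 561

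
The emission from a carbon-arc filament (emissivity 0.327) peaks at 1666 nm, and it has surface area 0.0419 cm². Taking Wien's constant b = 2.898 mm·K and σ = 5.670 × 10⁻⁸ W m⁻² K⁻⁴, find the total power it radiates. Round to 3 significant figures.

Wien's law: T = b/λ_max = 2.898×10⁻³/1.666×10⁻⁶ = 1739.50 K.
Area A = 0.0419 cm² = 4.19×10⁻⁶ m².
Then P = εσAT⁴ = 0.327×5.670×10⁻⁸×4.19×10⁻⁶×(1739.50)⁴ = 0.711 W.

P ≈ 0.711 W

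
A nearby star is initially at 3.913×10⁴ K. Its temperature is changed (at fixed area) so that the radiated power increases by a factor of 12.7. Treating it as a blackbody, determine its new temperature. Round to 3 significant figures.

P ∝ T⁴, so T₂/T₁ = (P₂/P₁)^(1/4) = (12.7)^(1/4) = 1.88778.
T₂ = 3.913×10⁴ × 1.88778 = 7.39×10⁴ K.

T₂ ≈ 7.39×10⁴ K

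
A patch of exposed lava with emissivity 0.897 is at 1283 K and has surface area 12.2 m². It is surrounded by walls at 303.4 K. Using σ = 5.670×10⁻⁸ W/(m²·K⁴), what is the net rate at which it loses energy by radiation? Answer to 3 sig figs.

Area A = 12.2 m².
Net radiated power P_net = εσA(T⁴ − T₀⁴) = 0.897×5.670×10⁻⁸×12.2×(1283⁴ − 303.4⁴).
T⁴ − T₀⁴ = 2.70961×10¹² − 8.47349×10⁹ = 2.70114×10¹² K⁴, so P_net = 1.68×10⁶ W.

Net loss ≈ 1.68×10⁶ W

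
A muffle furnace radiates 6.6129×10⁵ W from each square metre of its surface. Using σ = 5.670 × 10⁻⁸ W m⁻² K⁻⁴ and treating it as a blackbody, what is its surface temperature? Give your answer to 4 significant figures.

I = σT⁴, so T = (I/σ)^(1/4) = (6.6129×10⁵/(5.670×10⁻⁸))^(1/4) = 1848 K.

T ≈ 1848 K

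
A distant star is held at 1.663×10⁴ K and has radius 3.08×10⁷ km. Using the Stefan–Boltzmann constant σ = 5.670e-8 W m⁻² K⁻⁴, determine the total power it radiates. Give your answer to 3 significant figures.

P ≈ 5.17×10³¹ W

Surface area A = 4πR² = 4π(3.08×10¹⁰ m)² = 1.19210×10²² m².
P = σAT⁴ = 5.670×10⁻⁸ × 1.19210×10²² × (1.663×10⁴)⁴ = 5.17×10³¹ W.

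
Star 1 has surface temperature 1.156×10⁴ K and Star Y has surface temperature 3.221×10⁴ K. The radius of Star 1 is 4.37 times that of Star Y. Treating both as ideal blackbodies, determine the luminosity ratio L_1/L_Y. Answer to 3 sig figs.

L ∝ R²T⁴, so L_1/L_Y = (R_1/R_Y)²(T_1/T_Y)⁴ = (4.37)² × (1.156×10⁴/3.221×10⁴)⁴ = 19.0969 × 0.0165908 = 0.317.

L_1/L_Y ≈ 0.317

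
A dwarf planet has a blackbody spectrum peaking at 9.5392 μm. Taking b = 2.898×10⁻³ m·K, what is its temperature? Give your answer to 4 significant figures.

T ≈ 303.8 K

Wien's law gives T = b/λ_max = (2.898×10⁻³ m·K)/(9.5392×10⁻⁶ m) = 303.8 K.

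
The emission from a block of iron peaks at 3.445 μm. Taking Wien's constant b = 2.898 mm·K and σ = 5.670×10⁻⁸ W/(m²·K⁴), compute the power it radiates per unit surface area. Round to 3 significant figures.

Wien's law: T = b/λ_max = 2.898×10⁻³/3.445×10⁻⁶ = 841.219 K.
Then I = σT⁴ = 5.670×10⁻⁸×(841.219)⁴ = 2.84×10⁴ W/m².

I ≈ 2.84×10⁴ W/m²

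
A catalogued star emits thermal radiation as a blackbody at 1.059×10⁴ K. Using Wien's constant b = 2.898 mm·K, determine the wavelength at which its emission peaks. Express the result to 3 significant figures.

λ_max ≈ 274 nm

Wien's displacement law: λ_max = b/T = (2.898×10⁻³ m·K)/(1.059×10⁴ K) = 2.737×10⁻⁷ m.
That is 274 nm, in the ultraviolet range.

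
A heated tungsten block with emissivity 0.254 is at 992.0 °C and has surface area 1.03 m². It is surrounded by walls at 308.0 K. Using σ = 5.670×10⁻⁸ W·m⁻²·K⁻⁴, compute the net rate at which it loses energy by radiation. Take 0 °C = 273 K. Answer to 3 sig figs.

T = 992.0 °C + 273 = 1265.0 K.
Area A = 1.03 m².
Net radiated power P_net = εσA(T⁴ − T₀⁴) = 0.254×5.670×10⁻⁸×1.03×(1265.0⁴ − 308.0⁴).
T⁴ − T₀⁴ = 2.56072×10¹² − 8.99918×10⁹ = 2.55172×10¹² K⁴, so P_net = 3.79×10⁴ W.

Net loss ≈ 3.79×10⁴ W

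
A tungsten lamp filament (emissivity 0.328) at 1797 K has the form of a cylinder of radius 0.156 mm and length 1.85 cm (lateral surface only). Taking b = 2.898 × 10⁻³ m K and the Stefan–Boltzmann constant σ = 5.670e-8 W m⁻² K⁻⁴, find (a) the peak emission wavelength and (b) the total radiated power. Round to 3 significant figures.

λ_max ≈ 1.61 μm; P ≈ 3.52 W

(a) λ_max = b/T = 2.898×10⁻³/1797 = 1.613×10⁻⁶ m = 1.61 μm.
Lateral area A = 2πrL = 2π×1.56×10⁻⁴×0.0185 = 1.81333×10⁻⁵ m².
(b) P = εσAT⁴ = 0.328×5.670×10⁻⁸×1.81333×10⁻⁵×(1797)⁴ = 3.52 W.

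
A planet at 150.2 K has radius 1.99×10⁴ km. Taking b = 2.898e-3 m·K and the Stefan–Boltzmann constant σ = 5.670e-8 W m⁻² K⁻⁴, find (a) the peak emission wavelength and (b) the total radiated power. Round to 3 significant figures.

λ_max ≈ 19.3 μm; P ≈ 1.44×10¹⁷ W

(a) λ_max = b/T = 2.898×10⁻³/150.2 = 1.929×10⁻⁵ m = 19.3 μm.
Surface area A = 4πR² = 4π(1.99×10⁷ m)² = 4.97641×10¹⁵ m².
(b) P = σAT⁴ = 5.670×10⁻⁸×4.97641×10¹⁵×(150.2)⁴ = 1.44×10¹⁷ W.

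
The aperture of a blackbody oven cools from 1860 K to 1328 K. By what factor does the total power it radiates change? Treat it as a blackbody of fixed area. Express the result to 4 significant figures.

P₂/P₁ ≈ 0.2599

P ∝ T⁴, so P₂/P₁ = (T₂/T₁)⁴ = (1328/1860)⁴ = (0.713978)⁴ = 0.2599.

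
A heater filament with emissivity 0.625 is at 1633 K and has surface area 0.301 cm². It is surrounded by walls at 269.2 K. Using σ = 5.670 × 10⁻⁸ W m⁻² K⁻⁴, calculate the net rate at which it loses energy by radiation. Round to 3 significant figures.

Area A = 0.301 cm² = 3.01×10⁻⁵ m².
Net radiated power P_net = εσA(T⁴ − T₀⁴) = 0.625×5.670×10⁻⁸×3.01×10⁻⁵×(1633⁴ − 269.2⁴).
T⁴ − T₀⁴ = 7.11123×10¹² − 5.25170×10⁹ = 7.10598×10¹² K⁴, so P_net = 7.58 W.

Net loss ≈ 7.58 W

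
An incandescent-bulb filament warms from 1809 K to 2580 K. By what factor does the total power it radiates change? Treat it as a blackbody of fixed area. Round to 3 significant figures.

P₂/P₁ ≈ 4.14

P ∝ T⁴, so P₂/P₁ = (T₂/T₁)⁴ = (2580/1809)⁴ = (1.42620)⁴ = 4.14.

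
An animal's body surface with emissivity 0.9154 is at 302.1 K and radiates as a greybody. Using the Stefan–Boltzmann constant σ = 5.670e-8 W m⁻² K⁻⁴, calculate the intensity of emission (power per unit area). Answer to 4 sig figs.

Stefan–Boltzmann: I = εσT⁴ = 0.9154 × 5.670×10⁻⁸ × (302.1)⁴ = 432.3 W/m².

I ≈ 432.3 W/m²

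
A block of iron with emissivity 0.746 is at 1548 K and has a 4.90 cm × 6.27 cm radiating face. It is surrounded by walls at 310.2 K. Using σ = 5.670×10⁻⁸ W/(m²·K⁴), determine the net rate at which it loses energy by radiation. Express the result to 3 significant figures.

Net loss ≈ 745 W

Area A = 0.0490 × 0.0627 = 3.0723×10⁻³ m².
Net radiated power P_net = εσA(T⁴ − T₀⁴) = 0.746×5.670×10⁻⁸×3.0723×10⁻³×(1548⁴ − 310.2⁴).
T⁴ − T₀⁴ = 5.74227×10¹² − 9.25907×10⁹ = 5.73301×10¹² K⁴, so P_net = 745 W.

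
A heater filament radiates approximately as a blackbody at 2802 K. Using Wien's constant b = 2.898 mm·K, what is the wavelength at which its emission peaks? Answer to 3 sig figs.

λ_max ≈ 1.03×10³ nm

Wien's displacement law: λ_max = b/T = (2.898×10⁻³ m·K)/(2802 K) = 1.034×10⁻⁶ m.
That is 1.03×10³ nm, in the infrared range.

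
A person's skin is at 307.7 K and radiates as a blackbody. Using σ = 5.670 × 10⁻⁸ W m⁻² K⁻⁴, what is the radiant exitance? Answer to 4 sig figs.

I ≈ 508.3 W/m²

Stefan–Boltzmann: I = σT⁴ = 5.670×10⁻⁸ × (307.7)⁴ = 508.3 W/m².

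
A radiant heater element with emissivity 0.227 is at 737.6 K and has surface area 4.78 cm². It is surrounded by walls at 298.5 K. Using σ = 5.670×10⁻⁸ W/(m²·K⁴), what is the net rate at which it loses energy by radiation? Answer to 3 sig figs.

Area A = 4.78 cm² = 4.78×10⁻⁴ m².
Net radiated power P_net = εσA(T⁴ − T₀⁴) = 0.227×5.670×10⁻⁸×4.78×10⁻⁴×(737.6⁴ − 298.5⁴).
T⁴ − T₀⁴ = 2.95994×10¹¹ − 7.93921×10⁹ = 2.88055×10¹¹ K⁴, so P_net = 1.77 W.

Net loss ≈ 1.77 W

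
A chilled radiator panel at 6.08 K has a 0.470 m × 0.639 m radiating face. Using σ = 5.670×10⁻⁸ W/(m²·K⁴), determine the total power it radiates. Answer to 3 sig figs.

Area A = 0.470 × 0.639 = 0.30033 m².
P = σAT⁴ = 5.670×10⁻⁸ × 0.30033 × (6.08)⁴ = 2.33×10⁻⁵ W.

P ≈ 2.33×10⁻⁵ W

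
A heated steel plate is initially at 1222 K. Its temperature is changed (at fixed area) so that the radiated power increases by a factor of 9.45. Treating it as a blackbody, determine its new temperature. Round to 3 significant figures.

T₂ ≈ 2.14×10³ K

P ∝ T⁴, so T₂/T₁ = (P₂/P₁)^(1/4) = (9.45)^(1/4) = 1.75331.
T₂ = 1222 × 1.75331 = 2.14×10³ K.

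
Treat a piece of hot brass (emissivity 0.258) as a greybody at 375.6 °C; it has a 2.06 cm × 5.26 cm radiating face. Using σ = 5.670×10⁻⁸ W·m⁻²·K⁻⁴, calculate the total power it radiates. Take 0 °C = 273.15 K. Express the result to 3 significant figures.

T = 375.6 °C + 273.15 = 648.75 K.
Area A = 0.0206 × 0.0526 = 1.08356×10⁻³ m².
P = εσAT⁴ = 0.258 × 5.670×10⁻⁸ × 1.08356×10⁻³ × (648.75)⁴ = 2.81 W.

P ≈ 2.81 W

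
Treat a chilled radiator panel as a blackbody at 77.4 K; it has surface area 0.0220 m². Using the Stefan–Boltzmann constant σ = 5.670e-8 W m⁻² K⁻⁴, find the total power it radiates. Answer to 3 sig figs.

Area A = 0.0220 m².
P = σAT⁴ = 5.670×10⁻⁸ × 0.0220 × (77.4)⁴ = 0.0448 W.

P ≈ 0.0448 W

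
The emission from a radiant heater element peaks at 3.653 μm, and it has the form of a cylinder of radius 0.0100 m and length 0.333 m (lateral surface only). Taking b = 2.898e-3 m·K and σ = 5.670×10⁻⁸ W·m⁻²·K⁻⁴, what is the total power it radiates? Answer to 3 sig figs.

P ≈ 470 W

Wien's law: T = b/λ_max = 2.898×10⁻³/3.653×10⁻⁶ = 793.321 K.
Lateral area A = 2πrL = 2π×0.0100×0.333 = 0.0209230 m².
Then P = σAT⁴ = 5.670×10⁻⁸×0.0209230×(793.321)⁴ = 470 W.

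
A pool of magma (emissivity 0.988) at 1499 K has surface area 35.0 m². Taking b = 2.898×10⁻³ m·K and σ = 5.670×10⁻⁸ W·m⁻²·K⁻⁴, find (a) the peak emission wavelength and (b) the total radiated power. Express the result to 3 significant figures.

λ_max ≈ 1.93×10³ nm; P ≈ 9.90×10⁶ W

(a) λ_max = b/T = 2.898×10⁻³/1499 = 1.933×10⁻⁶ m = 1.93×10³ nm.
Area A = 35.0 m².
(b) P = εσAT⁴ = 0.988×5.670×10⁻⁸×35.0×(1499)⁴ = 9.90×10⁶ W.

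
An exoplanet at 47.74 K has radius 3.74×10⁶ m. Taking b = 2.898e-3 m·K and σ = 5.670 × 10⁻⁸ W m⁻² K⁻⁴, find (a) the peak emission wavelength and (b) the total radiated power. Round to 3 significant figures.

(a) λ_max = b/T = 2.898×10⁻³/47.74 = 6.070×10⁻⁵ m = 60.7 μm.
Surface area A = 4πR² = 4π(3.74×10⁶ m)² = 1.75773×10¹⁴ m².
(b) P = σAT⁴ = 5.670×10⁻⁸×1.75773×10¹⁴×(47.74)⁴ = 5.18×10¹³ W.

λ_max ≈ 60.7 μm; P ≈ 5.18×10¹³ W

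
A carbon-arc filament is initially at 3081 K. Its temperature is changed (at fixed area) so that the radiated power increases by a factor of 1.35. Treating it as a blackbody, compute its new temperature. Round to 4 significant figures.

P ∝ T⁴, so T₂/T₁ = (P₂/P₁)^(1/4) = (1.35)^(1/4) = 1.07791.
T₂ = 3081 × 1.07791 = 3321 K.

T₂ ≈ 3321 K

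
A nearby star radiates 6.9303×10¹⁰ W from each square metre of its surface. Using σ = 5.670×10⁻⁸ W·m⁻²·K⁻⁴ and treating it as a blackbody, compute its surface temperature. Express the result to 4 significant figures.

I = σT⁴, so T = (I/σ)^(1/4) = (6.9303×10¹⁰/(5.670×10⁻⁸))^(1/4) = 3.325×10⁴ K.

T ≈ 3.325×10⁴ K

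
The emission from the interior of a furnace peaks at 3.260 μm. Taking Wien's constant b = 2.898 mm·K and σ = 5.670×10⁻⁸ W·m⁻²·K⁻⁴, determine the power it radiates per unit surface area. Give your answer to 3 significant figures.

Wien's law: T = b/λ_max = 2.898×10⁻³/3.260×10⁻⁶ = 888.957 K.
Then I = σT⁴ = 5.670×10⁻⁸×(888.957)⁴ = 3.54×10⁴ W/m².

I ≈ 3.54×10⁴ W/m²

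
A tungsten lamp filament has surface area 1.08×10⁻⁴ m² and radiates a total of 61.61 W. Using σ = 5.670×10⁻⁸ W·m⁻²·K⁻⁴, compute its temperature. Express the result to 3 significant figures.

Area A = 1.08×10⁻⁴ m².
P = σAT⁴ ⇒ T = (P/(σA))^(1/4) = (61.61/(5.670×10⁻⁸×1.08×10⁻⁴))^(1/4) = 1.78×10³ K.

T ≈ 1.78×10³ K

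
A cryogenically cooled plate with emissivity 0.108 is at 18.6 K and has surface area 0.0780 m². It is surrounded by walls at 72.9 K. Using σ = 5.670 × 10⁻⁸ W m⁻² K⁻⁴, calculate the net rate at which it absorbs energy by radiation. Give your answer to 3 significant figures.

Net gain ≈ 0.0134 W

Area A = 0.0780 m².
Net radiated power P_net = εσA(T⁴ − T₀⁴) = 0.108×5.670×10⁻⁸×0.0780×(18.6⁴ − 72.9⁴).
T⁴ − T₀⁴ = 1.19688×10⁵ − 2.82430×10⁷ = -2.81233×10⁷ K⁴, so P_net = -0.0134 W — negative, meaning a net gain of 0.0134 W.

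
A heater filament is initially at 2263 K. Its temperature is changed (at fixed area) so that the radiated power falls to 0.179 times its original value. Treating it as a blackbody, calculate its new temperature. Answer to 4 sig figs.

T₂ ≈ 1472 K

P ∝ T⁴, so T₂/T₁ = (P₂/P₁)^(1/4) = (0.179)^(1/4) = 0.650449.
T₂ = 2263 × 0.650449 = 1472 K.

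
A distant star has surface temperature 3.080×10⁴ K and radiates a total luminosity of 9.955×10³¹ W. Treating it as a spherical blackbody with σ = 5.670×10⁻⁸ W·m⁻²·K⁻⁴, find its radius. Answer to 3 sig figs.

R ≈ 1.25×10¹⁰ m

L = 4πR²σT⁴ ⇒ R = √(L/(4πσT⁴)).
σT⁴ = 5.10253×10¹⁰ W/m², so R = √(9.955×10³¹/(4π×5.10253×10¹⁰)) = 1.25×10¹⁰ m.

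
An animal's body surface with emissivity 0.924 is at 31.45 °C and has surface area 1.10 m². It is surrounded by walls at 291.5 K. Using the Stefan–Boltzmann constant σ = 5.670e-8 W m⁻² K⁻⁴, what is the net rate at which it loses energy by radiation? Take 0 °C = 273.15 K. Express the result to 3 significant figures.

T = 31.45 °C + 273.15 = 304.60 K.
Area A = 1.10 m².
Net radiated power P_net = εσA(T⁴ − T₀⁴) = 0.924×5.670×10⁻⁸×1.10×(304.60⁴ − 291.5⁴).
T⁴ − T₀⁴ = 8.60834×10⁹ − 7.22028×10⁹ = 1.38806×10⁹ K⁴, so P_net = 80.0 W.

Net loss ≈ 80.0 W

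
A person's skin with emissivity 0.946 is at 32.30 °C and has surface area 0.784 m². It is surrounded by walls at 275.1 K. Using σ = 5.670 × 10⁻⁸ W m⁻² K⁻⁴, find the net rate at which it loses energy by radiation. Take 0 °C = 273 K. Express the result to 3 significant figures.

Net loss ≈ 124 W

T = 32.30 °C + 273 = 305.30 K.
Area A = 0.784 m².
Net radiated power P_net = εσA(T⁴ − T₀⁴) = 0.946×5.670×10⁻⁸×0.784×(305.30⁴ − 275.1⁴).
T⁴ − T₀⁴ = 8.68775×10⁹ − 5.72746×10⁹ = 2.96029×10⁹ K⁴, so P_net = 124 W.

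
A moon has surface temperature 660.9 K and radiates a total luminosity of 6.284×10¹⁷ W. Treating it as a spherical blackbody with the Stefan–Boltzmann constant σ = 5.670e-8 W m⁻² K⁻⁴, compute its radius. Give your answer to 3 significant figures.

R ≈ 2.15×10⁶ m

L = 4πR²σT⁴ ⇒ R = √(L/(4πσT⁴)).
σT⁴ = 10817.5 W/m², so R = √(6.284×10¹⁷/(4π×10817.5)) = 2.15×10⁶ m.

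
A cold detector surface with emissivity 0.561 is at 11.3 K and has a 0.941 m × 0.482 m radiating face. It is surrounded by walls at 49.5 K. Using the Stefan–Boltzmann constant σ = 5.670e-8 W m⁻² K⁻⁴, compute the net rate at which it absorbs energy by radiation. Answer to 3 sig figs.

Net gain ≈ 0.0864 W

Area A = 0.941 × 0.482 = 0.453562 m².
Net radiated power P_net = εσA(T⁴ − T₀⁴) = 0.561×5.670×10⁻⁸×0.453562×(11.3⁴ − 49.5⁴).
T⁴ − T₀⁴ = 16304.7 − 6.00373×10⁶ = -5.98743×10⁶ K⁴, so P_net = -0.0864 W — negative, meaning a net gain of 0.0864 W.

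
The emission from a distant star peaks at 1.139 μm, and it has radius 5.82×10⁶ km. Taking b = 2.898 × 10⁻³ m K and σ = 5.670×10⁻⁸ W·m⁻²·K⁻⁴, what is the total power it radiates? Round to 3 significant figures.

P ≈ 1.01×10²⁷ W

Wien's law: T = b/λ_max = 2.898×10⁻³/1.139×10⁻⁶ = 2544.34 K.
Surface area A = 4πR² = 4π(5.82×10⁹ m)² = 4.25653×10²⁰ m².
Then P = σAT⁴ = 5.670×10⁻⁸×4.25653×10²⁰×(2544.34)⁴ = 1.01×10²⁷ W.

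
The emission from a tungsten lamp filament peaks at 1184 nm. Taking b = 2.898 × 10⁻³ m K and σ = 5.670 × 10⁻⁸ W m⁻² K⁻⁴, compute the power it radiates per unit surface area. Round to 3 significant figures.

I ≈ 2.04×10⁶ W/m²

Wien's law: T = b/λ_max = 2.898×10⁻³/1.184×10⁻⁶ = 2447.64 K.
Then I = σT⁴ = 5.670×10⁻⁸×(2447.64)⁴ = 2.04×10⁶ W/m².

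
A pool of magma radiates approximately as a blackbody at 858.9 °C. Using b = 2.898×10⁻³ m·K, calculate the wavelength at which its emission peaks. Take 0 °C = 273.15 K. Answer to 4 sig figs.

λ_max ≈ 2.560 μm

T = 858.9 °C + 273.15 = 1132.05 K.
Wien's displacement law: λ_max = b/T = (2.898×10⁻³ m·K)/(1132.05 K) = 2.5600×10⁻⁶ m.
That is 2.560 μm, in the infrared range.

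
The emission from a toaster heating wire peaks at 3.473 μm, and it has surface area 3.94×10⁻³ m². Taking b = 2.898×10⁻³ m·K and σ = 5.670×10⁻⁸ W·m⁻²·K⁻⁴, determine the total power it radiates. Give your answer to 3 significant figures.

Wien's law: T = b/λ_max = 2.898×10⁻³/3.473×10⁻⁶ = 834.437 K.
Area A = 3.94×10⁻³ m².
Then P = σAT⁴ = 5.670×10⁻⁸×3.94×10⁻³×(834.437)⁴ = 108 W.

P ≈ 108 W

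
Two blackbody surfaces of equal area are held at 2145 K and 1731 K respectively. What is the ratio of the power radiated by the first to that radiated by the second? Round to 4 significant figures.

P₁/P₂ ≈ 2.358

With equal areas, P₁/P₂ = (T₁/T₂)⁴ = (2145/1731)⁴ = 2.358.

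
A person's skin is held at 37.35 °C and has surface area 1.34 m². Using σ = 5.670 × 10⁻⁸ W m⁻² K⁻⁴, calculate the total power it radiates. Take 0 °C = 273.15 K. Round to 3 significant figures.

P ≈ 706 W

T = 37.35 °C + 273.15 = 310.50 K.
Area A = 1.34 m².
P = σAT⁴ = 5.670×10⁻⁸ × 1.34 × (310.50)⁴ = 706 W.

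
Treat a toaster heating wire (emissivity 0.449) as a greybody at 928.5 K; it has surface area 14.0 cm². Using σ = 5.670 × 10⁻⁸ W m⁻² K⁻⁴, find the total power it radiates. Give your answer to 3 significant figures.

Area A = 14.0 cm² = 1.40×10⁻³ m².
P = εσAT⁴ = 0.449 × 5.670×10⁻⁸ × 1.40×10⁻³ × (928.5)⁴ = 26.5 W.

P ≈ 26.5 W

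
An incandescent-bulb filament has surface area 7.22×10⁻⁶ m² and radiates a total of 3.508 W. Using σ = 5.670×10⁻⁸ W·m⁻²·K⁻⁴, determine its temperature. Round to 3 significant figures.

T ≈ 1.71×10³ K

Area A = 7.22×10⁻⁶ m².
P = σAT⁴ ⇒ T = (P/(σA))^(1/4) = (3.508/(5.670×10⁻⁸×7.22×10⁻⁶))^(1/4) = 1.71×10³ K.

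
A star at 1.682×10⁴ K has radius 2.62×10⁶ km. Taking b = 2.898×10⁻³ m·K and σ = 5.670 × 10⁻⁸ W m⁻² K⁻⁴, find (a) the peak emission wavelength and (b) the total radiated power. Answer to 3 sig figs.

(a) λ_max = b/T = 2.898×10⁻³/1.682×10⁴ = 1.723×10⁻⁷ m = 172 nm.
Surface area A = 4πR² = 4π(2.62×10⁹ m)² = 8.62606×10¹⁹ m².
(b) P = σAT⁴ = 5.670×10⁻⁸×8.62606×10¹⁹×(1.682×10⁴)⁴ = 3.91×10²⁹ W.

λ_max ≈ 172 nm; P ≈ 3.91×10²⁹ W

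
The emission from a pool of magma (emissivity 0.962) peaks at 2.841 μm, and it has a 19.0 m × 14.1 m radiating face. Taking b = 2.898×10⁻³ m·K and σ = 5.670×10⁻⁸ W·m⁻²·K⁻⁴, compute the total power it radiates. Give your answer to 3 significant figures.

P ≈ 1.58×10⁷ W

Wien's law: T = b/λ_max = 2.898×10⁻³/2.841×10⁻⁶ = 1020.06 K.
Area A = 19.0 × 14.1 = 267.9 m².
Then P = εσAT⁴ = 0.962×5.670×10⁻⁸×267.9×(1020.06)⁴ = 1.58×10⁷ W.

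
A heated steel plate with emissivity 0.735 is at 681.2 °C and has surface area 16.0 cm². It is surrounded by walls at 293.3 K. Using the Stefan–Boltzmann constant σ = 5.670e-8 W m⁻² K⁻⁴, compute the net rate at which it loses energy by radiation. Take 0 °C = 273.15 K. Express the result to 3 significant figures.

T = 681.2 °C + 273.15 = 954.35 K.
Area A = 16.0 cm² = 1.60×10⁻³ m².
Net radiated power P_net = εσA(T⁴ − T₀⁴) = 0.735×5.670×10⁻⁸×1.60×10⁻³×(954.35⁴ − 293.3⁴).
T⁴ − T₀⁴ = 8.29527×10¹¹ − 7.40028×10⁹ = 8.22127×10¹¹ K⁴, so P_net = 54.8 W.

Net loss ≈ 54.8 W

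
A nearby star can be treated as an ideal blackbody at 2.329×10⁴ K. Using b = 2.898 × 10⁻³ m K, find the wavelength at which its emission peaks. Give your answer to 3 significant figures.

Wien's displacement law: λ_max = b/T = (2.898×10⁻³ m·K)/(2.329×10⁴ K) = 1.244×10⁻⁷ m.
That is 124 nm, in the ultraviolet range.

λ_max ≈ 124 nm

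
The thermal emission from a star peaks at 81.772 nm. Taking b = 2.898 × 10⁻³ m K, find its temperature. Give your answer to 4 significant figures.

Wien's law gives T = b/λ_max = (2.898×10⁻³ m·K)/(8.1772×10⁻⁸ m) = 3.544×10⁴ K.

T ≈ 3.544×10⁴ K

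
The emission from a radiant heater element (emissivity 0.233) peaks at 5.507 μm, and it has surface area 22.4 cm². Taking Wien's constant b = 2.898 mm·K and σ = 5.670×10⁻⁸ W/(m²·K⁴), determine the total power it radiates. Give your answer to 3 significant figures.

Wien's law: T = b/λ_max = 2.898×10⁻³/5.507×10⁻⁶ = 526.239 K.
Area A = 22.4 cm² = 2.24×10⁻³ m².
Then P = εσAT⁴ = 0.233×5.670×10⁻⁸×2.24×10⁻³×(526.239)⁴ = 2.27 W.

P ≈ 2.27 W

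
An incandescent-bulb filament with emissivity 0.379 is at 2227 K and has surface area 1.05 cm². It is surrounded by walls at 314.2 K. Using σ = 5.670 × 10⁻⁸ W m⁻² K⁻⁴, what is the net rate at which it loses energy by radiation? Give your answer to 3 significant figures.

Area A = 1.05 cm² = 1.05×10⁻⁴ m².
Net radiated power P_net = εσA(T⁴ − T₀⁴) = 0.379×5.670×10⁻⁸×1.05×10⁻⁴×(2227⁴ − 314.2⁴).
T⁴ − T₀⁴ = 2.45969×10¹³ − 9.74596×10⁹ = 2.45872×10¹³ K⁴, so P_net = 55.5 W.

Net loss ≈ 55.5 W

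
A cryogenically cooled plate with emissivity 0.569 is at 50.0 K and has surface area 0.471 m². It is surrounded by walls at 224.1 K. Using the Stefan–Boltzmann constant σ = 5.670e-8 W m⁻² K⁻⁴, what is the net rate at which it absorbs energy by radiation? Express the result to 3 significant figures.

Net gain ≈ 38.2 W

Area A = 0.471 m².
Net radiated power P_net = εσA(T⁴ − T₀⁴) = 0.569×5.670×10⁻⁸×0.471×(50.0⁴ − 224.1⁴).
T⁴ − T₀⁴ = 6.25000×10⁶ − 2.52213×10⁹ = -2.51588×10⁹ K⁴, so P_net = -38.2 W — negative, meaning a net gain of 38.2 W.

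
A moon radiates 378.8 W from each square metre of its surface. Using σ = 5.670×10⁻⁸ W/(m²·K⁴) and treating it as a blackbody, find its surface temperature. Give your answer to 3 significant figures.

T ≈ 286 K

I = σT⁴, so T = (I/σ)^(1/4) = (378.8/(5.670×10⁻⁸))^(1/4) = 286 K.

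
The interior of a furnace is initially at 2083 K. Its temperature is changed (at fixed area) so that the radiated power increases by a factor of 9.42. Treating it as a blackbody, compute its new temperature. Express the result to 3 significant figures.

T₂ ≈ 3.65×10³ K

P ∝ T⁴, so T₂/T₁ = (P₂/P₁)^(1/4) = (9.42)^(1/4) = 1.75191.
T₂ = 2083 × 1.75191 = 3.65×10³ K.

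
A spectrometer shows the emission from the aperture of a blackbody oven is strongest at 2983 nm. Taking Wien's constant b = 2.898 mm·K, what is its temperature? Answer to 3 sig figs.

Wien's law gives T = b/λ_max = (2.898×10⁻³ m·K)/(2.983×10⁻⁶ m) = 972 K.

T ≈ 972 K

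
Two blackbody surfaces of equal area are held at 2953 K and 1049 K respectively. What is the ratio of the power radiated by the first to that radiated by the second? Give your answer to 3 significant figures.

With equal areas, P₁/P₂ = (T₁/T₂)⁴ = (2953/1049)⁴ = 62.8.

P₁/P₂ ≈ 62.8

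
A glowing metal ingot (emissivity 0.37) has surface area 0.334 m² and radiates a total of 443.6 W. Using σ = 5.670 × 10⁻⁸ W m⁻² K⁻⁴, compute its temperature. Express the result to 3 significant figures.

Area A = 0.334 m².
P = εσAT⁴ ⇒ T = (P/(εσA))^(1/4) = (443.6/(0.37×5.670×10⁻⁸×0.334))^(1/4) = 502 K.

T ≈ 502 K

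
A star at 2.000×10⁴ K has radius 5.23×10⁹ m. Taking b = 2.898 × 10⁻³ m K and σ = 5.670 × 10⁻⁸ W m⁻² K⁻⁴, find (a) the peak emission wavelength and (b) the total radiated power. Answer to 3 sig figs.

(a) λ_max = b/T = 2.898×10⁻³/2.000×10⁴ = 1.449×10⁻⁷ m = 145 nm.
Surface area A = 4πR² = 4π(5.23×10⁹ m)² = 3.43727×10²⁰ m².
(b) P = σAT⁴ = 5.670×10⁻⁸×3.43727×10²⁰×(2.000×10⁴)⁴ = 3.12×10³⁰ W.

λ_max ≈ 145 nm; P ≈ 3.12×10³⁰ W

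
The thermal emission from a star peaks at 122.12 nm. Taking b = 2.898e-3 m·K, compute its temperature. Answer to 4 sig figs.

T ≈ 2.373×10⁴ K

Wien's law gives T = b/λ_max = (2.898×10⁻³ m·K)/(1.2212×10⁻⁷ m) = 2.373×10⁴ K.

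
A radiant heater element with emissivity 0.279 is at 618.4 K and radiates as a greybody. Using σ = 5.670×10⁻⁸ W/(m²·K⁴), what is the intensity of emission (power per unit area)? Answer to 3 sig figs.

I ≈ 2.31×10³ W/m²

Stefan–Boltzmann: I = εσT⁴ = 0.279 × 5.670×10⁻⁸ × (618.4)⁴ = 2.31×10³ W/m².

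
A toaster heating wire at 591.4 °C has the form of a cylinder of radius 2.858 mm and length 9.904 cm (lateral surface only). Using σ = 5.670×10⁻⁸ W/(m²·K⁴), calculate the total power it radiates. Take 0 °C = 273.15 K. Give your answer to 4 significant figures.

T = 591.4 °C + 273.15 = 864.55 K.
Lateral area A = 2πrL = 2π×2.858×10⁻³×0.09904 = 1.77850×10⁻³ m².
P = σAT⁴ = 5.670×10⁻⁸ × 1.77850×10⁻³ × (864.55)⁴ = 56.34 W.

P ≈ 56.34 W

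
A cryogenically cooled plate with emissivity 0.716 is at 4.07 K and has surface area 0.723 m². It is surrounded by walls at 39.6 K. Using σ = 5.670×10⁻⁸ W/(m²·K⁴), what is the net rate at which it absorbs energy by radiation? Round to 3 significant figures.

Area A = 0.723 m².
Net radiated power P_net = εσA(T⁴ − T₀⁴) = 0.716×5.670×10⁻⁸×0.723×(4.07⁴ − 39.6⁴).
T⁴ − T₀⁴ = 274.396 − 2.45913×10⁶ = -2.45886×10⁶ K⁴, so P_net = -0.0722 W — negative, meaning a net gain of 0.0722 W.

Net gain ≈ 0.0722 W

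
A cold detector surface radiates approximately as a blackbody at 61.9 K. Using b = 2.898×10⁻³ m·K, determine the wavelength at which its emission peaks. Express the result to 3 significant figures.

Wien's displacement law: λ_max = b/T = (2.898×10⁻³ m·K)/(61.9 K) = 4.682×10⁻⁵ m.
That is 46.8 μm, in the infrared range.

λ_max ≈ 46.8 μm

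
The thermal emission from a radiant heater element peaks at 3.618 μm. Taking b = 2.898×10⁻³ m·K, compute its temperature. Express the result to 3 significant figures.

Wien's law gives T = b/λ_max = (2.898×10⁻³ m·K)/(3.618×10⁻⁶ m) = 801 K.

T ≈ 801 K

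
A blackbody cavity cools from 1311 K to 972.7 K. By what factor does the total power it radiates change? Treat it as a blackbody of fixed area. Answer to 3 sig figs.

P ∝ T⁴, so P₂/P₁ = (T₂/T₁)⁴ = (972.7/1311)⁴ = (0.741953)⁴ = 0.303.

P₂/P₁ ≈ 0.303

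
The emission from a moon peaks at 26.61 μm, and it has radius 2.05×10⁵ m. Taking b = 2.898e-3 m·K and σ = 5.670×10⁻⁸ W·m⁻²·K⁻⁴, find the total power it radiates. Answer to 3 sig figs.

Wien's law: T = b/λ_max = 2.898×10⁻³/2.661×10⁻⁵ = 108.906 K.
Surface area A = 4πR² = 4π(2.05×10⁵ m)² = 5.28102×10¹¹ m².
Then P = σAT⁴ = 5.670×10⁻⁸×5.28102×10¹¹×(108.906)⁴ = 4.21×10¹² W.

P ≈ 4.21×10¹² W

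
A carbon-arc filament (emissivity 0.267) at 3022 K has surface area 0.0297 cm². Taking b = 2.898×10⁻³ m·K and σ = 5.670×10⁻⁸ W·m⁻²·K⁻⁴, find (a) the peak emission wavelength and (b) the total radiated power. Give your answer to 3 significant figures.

λ_max ≈ 959 nm; P ≈ 3.75 W

(a) λ_max = b/T = 2.898×10⁻³/3022 = 9.590×10⁻⁷ m = 959 nm.
Area A = 0.0297 cm² = 2.97×10⁻⁶ m².
(b) P = εσAT⁴ = 0.267×5.670×10⁻⁸×2.97×10⁻⁶×(3022)⁴ = 3.75 W.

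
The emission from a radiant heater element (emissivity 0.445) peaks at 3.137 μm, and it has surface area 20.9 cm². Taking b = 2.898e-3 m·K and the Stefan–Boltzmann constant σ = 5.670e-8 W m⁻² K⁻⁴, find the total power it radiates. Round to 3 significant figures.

P ≈ 38.4 W

Wien's law: T = b/λ_max = 2.898×10⁻³/3.137×10⁻⁶ = 923.813 K.
Area A = 20.9 cm² = 2.09×10⁻³ m².
Then P = εσAT⁴ = 0.445×5.670×10⁻⁸×2.09×10⁻³×(923.813)⁴ = 38.4 W.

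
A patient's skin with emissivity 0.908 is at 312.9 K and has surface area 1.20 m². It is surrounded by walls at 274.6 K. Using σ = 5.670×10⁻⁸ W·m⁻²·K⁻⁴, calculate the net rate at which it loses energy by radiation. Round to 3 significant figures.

Area A = 1.20 m².
Net radiated power P_net = εσA(T⁴ − T₀⁴) = 0.908×5.670×10⁻⁸×1.20×(312.9⁴ − 274.6⁴).
T⁴ − T₀⁴ = 9.58567×10⁹ − 5.68594×10⁹ = 3.89973×10⁹ K⁴, so P_net = 241 W.

Net loss ≈ 241 W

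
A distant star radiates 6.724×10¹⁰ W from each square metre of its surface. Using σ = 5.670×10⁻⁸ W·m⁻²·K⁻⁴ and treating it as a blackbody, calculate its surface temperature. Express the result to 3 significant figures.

I = σT⁴, so T = (I/σ)^(1/4) = (6.724×10¹⁰/(5.670×10⁻⁸))^(1/4) = 3.30×10⁴ K.

T ≈ 3.30×10⁴ K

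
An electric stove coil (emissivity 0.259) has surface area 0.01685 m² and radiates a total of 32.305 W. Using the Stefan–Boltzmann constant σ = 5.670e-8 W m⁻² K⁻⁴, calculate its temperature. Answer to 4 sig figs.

Area A = 0.01685 m².
P = εσAT⁴ ⇒ T = (P/(εσA))^(1/4) = (32.305/(0.259×5.670×10⁻⁸×0.01685))^(1/4) = 601.1 K.

T ≈ 601.1 K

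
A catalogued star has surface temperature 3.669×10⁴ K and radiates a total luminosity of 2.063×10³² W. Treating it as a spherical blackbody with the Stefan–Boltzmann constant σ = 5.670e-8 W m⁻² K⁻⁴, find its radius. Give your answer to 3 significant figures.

R ≈ 1.26×10¹⁰ m

L = 4πR²σT⁴ ⇒ R = √(L/(4πσT⁴)).
σT⁴ = 1.02748×10¹¹ W/m², so R = √(2.063×10³²/(4π×1.02748×10¹¹)) = 1.26×10¹⁰ m.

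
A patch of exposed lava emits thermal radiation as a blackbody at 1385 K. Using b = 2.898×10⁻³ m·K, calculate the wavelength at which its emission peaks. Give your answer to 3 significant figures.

Wien's displacement law: λ_max = b/T = (2.898×10⁻³ m·K)/(1385 K) = 2.092×10⁻⁶ m.
That is 2.09×10³ nm, in the infrared range.

λ_max ≈ 2.09×10³ nm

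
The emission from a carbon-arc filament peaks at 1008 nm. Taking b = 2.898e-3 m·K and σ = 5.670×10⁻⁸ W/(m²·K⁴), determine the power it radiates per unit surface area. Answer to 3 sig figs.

I ≈ 3.87×10⁶ W/m²

Wien's law: T = b/λ_max = 2.898×10⁻³/1.008×10⁻⁶ = 2875.00 K.
Then I = σT⁴ = 5.670×10⁻⁸×(2875.00)⁴ = 3.87×10⁶ W/m².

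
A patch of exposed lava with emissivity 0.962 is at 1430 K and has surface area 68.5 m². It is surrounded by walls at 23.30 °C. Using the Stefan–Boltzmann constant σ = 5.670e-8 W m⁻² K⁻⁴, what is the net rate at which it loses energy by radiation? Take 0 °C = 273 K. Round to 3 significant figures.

Net loss ≈ 1.56×10⁷ W

Surroundings: T = 23.30 °C + 273 = 296.30 K.
Area A = 68.5 m².
Net radiated power P_net = εσA(T⁴ − T₀⁴) = 0.962×5.670×10⁻⁸×68.5×(1430⁴ − 296.30⁴).
T⁴ − T₀⁴ = 4.18162×10¹² − 7.70773×10⁹ = 4.17391×10¹² K⁴, so P_net = 1.56×10⁷ W.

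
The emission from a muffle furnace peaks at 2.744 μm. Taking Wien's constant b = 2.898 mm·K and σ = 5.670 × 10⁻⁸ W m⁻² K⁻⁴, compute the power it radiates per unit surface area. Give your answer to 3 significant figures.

Wien's law: T = b/λ_max = 2.898×10⁻³/2.744×10⁻⁶ = 1056.12 K.
Then I = σT⁴ = 5.670×10⁻⁸×(1056.12)⁴ = 7.05×10⁴ W/m².

I ≈ 7.05×10⁴ W/m²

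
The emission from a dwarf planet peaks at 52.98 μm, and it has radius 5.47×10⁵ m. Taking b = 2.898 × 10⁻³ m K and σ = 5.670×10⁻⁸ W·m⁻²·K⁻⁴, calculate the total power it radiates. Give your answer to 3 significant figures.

P ≈ 1.91×10¹² W

Wien's law: T = b/λ_max = 2.898×10⁻³/5.298×10⁻⁵ = 54.6999 K.
Surface area A = 4πR² = 4π(5.47×10⁵ m)² = 3.75997×10¹² m².
Then P = σAT⁴ = 5.670×10⁻⁸×3.75997×10¹²×(54.6999)⁴ = 1.91×10¹² W.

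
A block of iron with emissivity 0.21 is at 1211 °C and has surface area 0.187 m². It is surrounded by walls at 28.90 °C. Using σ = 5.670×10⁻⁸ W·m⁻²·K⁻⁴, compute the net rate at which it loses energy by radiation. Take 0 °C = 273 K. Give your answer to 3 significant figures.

Net loss ≈ 1.08×10⁴ W

T = 1211 °C + 273 = 1484 K.
Surroundings: T = 28.90 °C + 273 = 301.90 K.
Area A = 0.187 m².
Net radiated power P_net = εσA(T⁴ − T₀⁴) = 0.21×5.670×10⁻⁸×0.187×(1484⁴ − 301.90⁴).
T⁴ − T₀⁴ = 4.84993×10¹² − 8.30716×10⁹ = 4.84162×10¹² K⁴, so P_net = 1.08×10⁴ W.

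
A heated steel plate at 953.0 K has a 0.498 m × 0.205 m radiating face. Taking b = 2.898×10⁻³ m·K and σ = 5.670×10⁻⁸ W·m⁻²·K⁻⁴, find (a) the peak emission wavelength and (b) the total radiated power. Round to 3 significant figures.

(a) λ_max = b/T = 2.898×10⁻³/953.0 = 3.041×10⁻⁶ m = 3.04 μm.
Area A = 0.498 × 0.205 = 0.10209 m².
(b) P = σAT⁴ = 5.670×10⁻⁸×0.10209×(953.0)⁴ = 4.77×10³ W.

λ_max ≈ 3.04 μm; P ≈ 4.77×10³ W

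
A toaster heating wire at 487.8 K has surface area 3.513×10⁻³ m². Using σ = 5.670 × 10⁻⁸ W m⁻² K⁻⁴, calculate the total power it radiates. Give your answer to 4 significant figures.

Area A = 3.513×10⁻³ m².
P = σAT⁴ = 5.670×10⁻⁸ × 3.513×10⁻³ × (487.8)⁴ = 11.28 W.

P ≈ 11.28 W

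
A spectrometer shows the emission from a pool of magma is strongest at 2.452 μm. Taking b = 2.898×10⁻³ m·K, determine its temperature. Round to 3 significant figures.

Wien's law gives T = b/λ_max = (2.898×10⁻³ m·K)/(2.452×10⁻⁶ m) = 1.18×10³ K.

T ≈ 1.18×10³ K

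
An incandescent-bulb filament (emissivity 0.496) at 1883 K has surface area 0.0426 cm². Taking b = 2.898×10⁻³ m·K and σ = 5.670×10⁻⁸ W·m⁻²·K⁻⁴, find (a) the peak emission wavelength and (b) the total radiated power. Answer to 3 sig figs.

λ_max ≈ 1.54×10³ nm; P ≈ 1.51 W

(a) λ_max = b/T = 2.898×10⁻³/1883 = 1.539×10⁻⁶ m = 1.54×10³ nm.
Area A = 0.0426 cm² = 4.26×10⁻⁶ m².
(b) P = εσAT⁴ = 0.496×5.670×10⁻⁸×4.26×10⁻⁶×(1883)⁴ = 1.51 W.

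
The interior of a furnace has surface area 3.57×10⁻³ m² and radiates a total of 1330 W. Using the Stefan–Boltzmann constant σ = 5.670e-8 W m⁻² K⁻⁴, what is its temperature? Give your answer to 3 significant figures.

Area A = 3.57×10⁻³ m².
P = σAT⁴ ⇒ T = (P/(σA))^(1/4) = (1330/(5.670×10⁻⁸×3.57×10⁻³))^(1/4) = 1.60×10³ K.

T ≈ 1.60×10³ K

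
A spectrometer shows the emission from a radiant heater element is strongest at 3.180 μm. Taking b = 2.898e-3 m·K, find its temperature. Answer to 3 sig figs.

T ≈ 911 K

Wien's law gives T = b/λ_max = (2.898×10⁻³ m·K)/(3.180×10⁻⁶ m) = 911 K.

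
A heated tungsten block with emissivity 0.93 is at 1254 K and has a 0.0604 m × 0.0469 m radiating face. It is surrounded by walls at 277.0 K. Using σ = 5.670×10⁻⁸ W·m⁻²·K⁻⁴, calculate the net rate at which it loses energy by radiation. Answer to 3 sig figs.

Net loss ≈ 368 W

Area A = 0.0604 × 0.0469 = 2.83276×10⁻³ m².
Net radiated power P_net = εσA(T⁴ − T₀⁴) = 0.93×5.670×10⁻⁸×2.83276×10⁻³×(1254⁴ − 277.0⁴).
T⁴ − T₀⁴ = 2.47281×10¹² − 5.88734×10⁹ = 2.46692×10¹² K⁴, so P_net = 368 W.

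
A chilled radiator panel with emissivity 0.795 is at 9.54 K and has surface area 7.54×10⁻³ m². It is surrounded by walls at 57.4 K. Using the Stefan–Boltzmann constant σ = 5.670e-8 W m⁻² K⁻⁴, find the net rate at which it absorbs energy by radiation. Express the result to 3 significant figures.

Area A = 7.54×10⁻³ m².
Net radiated power P_net = εσA(T⁴ − T₀⁴) = 0.795×5.670×10⁻⁸×7.54×10⁻³×(9.54⁴ − 57.4⁴).
T⁴ − T₀⁴ = 8283.11 − 1.08554×10⁷ = -1.08471×10⁷ K⁴, so P_net = -3.69×10⁻³ W — negative, meaning a net gain of 3.69×10⁻³ W.

Net gain ≈ 3.69×10⁻³ W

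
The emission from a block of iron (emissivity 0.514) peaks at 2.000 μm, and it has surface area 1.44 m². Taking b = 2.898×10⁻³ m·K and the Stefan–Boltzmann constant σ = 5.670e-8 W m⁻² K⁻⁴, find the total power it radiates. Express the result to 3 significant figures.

Wien's law: T = b/λ_max = 2.898×10⁻³/2.000×10⁻⁶ = 1449.00 K.
Area A = 1.44 m².
Then P = εσAT⁴ = 0.514×5.670×10⁻⁸×1.44×(1449.00)⁴ = 1.85×10⁵ W.

P ≈ 1.85×10⁵ W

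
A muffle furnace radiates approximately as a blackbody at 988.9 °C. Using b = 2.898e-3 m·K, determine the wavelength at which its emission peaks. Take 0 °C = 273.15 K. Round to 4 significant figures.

T = 988.9 °C + 273.15 = 1262.05 K.
Wien's displacement law: λ_max = b/T = (2.898×10⁻³ m·K)/(1262.05 K) = 2.2963×10⁻⁶ m.
That is 2296 nm, in the infrared range.

λ_max ≈ 2296 nm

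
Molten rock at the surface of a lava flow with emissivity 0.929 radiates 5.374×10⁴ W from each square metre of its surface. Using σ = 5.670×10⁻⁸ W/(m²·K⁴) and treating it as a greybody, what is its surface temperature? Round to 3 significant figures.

I = εσT⁴, so T = (I/εσ)^(1/4) = (5.374×10⁴/(0.929×5.670×10⁻⁸))^(1/4) = 1.01×10³ K.

T ≈ 1.01×10³ K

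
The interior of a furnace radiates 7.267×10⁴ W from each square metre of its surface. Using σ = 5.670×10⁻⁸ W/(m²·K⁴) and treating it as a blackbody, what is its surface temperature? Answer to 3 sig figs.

I = σT⁴, so T = (I/σ)^(1/4) = (7.267×10⁴/(5.670×10⁻⁸))^(1/4) = 1.06×10³ K.

T ≈ 1.06×10³ K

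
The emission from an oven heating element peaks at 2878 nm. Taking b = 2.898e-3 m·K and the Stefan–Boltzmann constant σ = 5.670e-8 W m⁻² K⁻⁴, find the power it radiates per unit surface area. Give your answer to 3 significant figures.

I ≈ 5.83×10⁴ W/m²

Wien's law: T = b/λ_max = 2.898×10⁻³/2.878×10⁻⁶ = 1006.95 K.
Then I = σT⁴ = 5.670×10⁻⁸×(1006.95)⁴ = 5.83×10⁴ W/m².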